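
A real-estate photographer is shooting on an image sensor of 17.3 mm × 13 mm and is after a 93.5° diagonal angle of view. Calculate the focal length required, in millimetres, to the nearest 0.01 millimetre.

10.18 mm

Sensor diagonal = √(17.3² + 13²) = √468.2900 ≈ 21.6400 mm.
From α = 2·arctan(d/2f) we get f = d / (2·tan(α/2)).
With d = 21.6400 mm and α/2 = 46.75°, tan(α/2) ≈ 1.06303, so f ≈ 21.6400 / 2.12606 ≈ 10.1784 mm.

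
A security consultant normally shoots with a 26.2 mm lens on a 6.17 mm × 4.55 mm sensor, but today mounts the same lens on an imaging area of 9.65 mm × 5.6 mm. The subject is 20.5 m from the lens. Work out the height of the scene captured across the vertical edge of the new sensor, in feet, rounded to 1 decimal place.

The focal length stays 26.2 mm; the relevant sensor dimension is now h = 5.6 mm. Object distance dₒ = 20.5 m = 20500 mm.
Thin-lens field height W = h·(dₒ − f)/f = 5.6 × (20500 − 26.2)/26.2 ≈ 4376.079 mm = 4376.079/304.8 ft = 14.3572 ft.

14.4 ft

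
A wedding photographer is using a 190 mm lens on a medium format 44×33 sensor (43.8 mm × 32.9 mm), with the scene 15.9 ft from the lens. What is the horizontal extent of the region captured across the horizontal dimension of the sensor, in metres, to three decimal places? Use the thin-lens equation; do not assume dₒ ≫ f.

1.073 m

dₒ: 15.9 ft × 304.8 mm/ft = 4846.32 mm.
Similar triangles through the lens centre give W/dₒ = w/dᵢ; with 1/f = 1/dₒ + 1/dᵢ this gives W = w·(dₒ − f)/f.
W = 43.8 mm × (4846.32 − 190) / 190 = 43.8 × 24.5069 ≈ 1073.404 mm = 1.0734 m.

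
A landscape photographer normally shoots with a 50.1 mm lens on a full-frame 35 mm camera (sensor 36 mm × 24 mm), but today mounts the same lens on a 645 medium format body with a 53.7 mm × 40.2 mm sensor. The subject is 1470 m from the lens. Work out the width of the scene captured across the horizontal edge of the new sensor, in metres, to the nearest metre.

The focal length stays 50.1 mm; the relevant sensor dimension is now w = 53.7 mm. Object distance dₒ = 1470 m = 1.47e+06 mm.
Thin-lens field width W = w·(dₒ − f)/f = 53.7 × (1.47e+06 − 50.1)/50.1 ≈ 1575575.043 mm = 1575.58 m.

1576 m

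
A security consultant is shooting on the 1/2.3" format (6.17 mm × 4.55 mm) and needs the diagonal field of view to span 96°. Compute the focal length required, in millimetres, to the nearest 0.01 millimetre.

Sensor diagonal = √(6.17² + 4.55²) = √58.7714 ≈ 7.6663 mm.
From α = 2·arctan(d/2f) we get f = d / (2·tan(α/2)).
With d = 7.6663 mm and α/2 = 48°, tan(α/2) ≈ 1.11061, so f ≈ 7.6663 / 2.22123 ≈ 3.4514 mm.

3.45 mm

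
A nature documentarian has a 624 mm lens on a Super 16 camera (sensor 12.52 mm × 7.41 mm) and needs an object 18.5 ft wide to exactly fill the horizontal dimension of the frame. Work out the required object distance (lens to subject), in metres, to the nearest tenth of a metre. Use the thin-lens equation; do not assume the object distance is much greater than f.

W: 18.5 ft × 304.8 mm/ft = 5638.80 mm.
Magnification m = w/W = dᵢ/dₒ; combined with 1/f = 1/dₒ + 1/dᵢ this gives dₒ = f·(1 + W/w).
dₒ = 624 mm × (1 + 5638.8/12.52) = 624 × 451.3834 ≈ 281663.224 mm = 281.663 m.

281.7 m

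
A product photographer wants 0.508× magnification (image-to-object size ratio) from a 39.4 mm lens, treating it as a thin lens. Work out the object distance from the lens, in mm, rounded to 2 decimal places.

With m = dᵢ/dₒ and 1/f = 1/dₒ + 1/dᵢ, substituting dᵢ = m·dₒ gives 1/f = (1 + 1/m)/dₒ, hence dₒ = f·(1 + 1/m).
dₒ = 39.4 × (1 + 1/0.508) = 39.4 × 2.96850 ≈ 116.959 mm.

116.96 mm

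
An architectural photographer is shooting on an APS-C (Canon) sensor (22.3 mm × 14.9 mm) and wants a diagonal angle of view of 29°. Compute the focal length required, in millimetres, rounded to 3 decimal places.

51.852 mm

Sensor diagonal = √(22.3² + 14.9²) = √719.3000 ≈ 26.8198 mm.
From α = 2·arctan(d/2f) we get f = d / (2·tan(α/2)).
With d = 26.8198 mm and α/2 = 14.5°, tan(α/2) ≈ 0.25862, so f ≈ 26.8198 / 0.51724 ≈ 51.8522 mm.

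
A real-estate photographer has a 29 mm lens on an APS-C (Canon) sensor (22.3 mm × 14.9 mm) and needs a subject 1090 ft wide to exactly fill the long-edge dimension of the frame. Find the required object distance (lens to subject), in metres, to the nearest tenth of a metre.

432.1 m

W: 1090 ft × 304.8 mm/ft = 332231.99 mm.
Magnification m = w/W = dᵢ/dₒ; combined with 1/f = 1/dₒ + 1/dᵢ this gives dₒ = f·(1 + W/w).
dₒ = 29 mm × (1 + 332232/22.3) = 29 × 14899.2955 ≈ 432079.569 mm = 432.08 m.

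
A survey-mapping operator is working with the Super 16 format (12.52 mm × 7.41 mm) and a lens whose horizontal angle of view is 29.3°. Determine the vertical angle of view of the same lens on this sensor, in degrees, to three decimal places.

From the horizontal AOV: f = 12.52 / (2·tan(14.65°)) = 12.52 / 0.52283 ≈ 23.9468 mm.
Vertical AOV = 2·arctan(7.41 / (2 × 23.9468)) = 2·arctan(0.15472) ≈ 17.5899°.

17.590°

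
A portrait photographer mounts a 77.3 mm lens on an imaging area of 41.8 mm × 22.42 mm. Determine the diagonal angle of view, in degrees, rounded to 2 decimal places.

Sensor diagonal = √(41.8² + 22.42²) = √2249.8964 ≈ 47.4331 mm.
Angle of view α = 2·arctan(d/2f) with d = 47.4331 mm and f = 77.3 mm.
d/2f = 0.30681; arctan(0.30681) ≈ 17.0566°, so α ≈ 34.1132°.

34.11°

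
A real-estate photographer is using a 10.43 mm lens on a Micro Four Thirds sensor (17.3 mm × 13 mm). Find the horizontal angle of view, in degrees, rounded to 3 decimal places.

Angle of view α = 2·arctan(w/2f) with w = 17.3 mm and f = 10.43 mm.
w/2f = 0.82934; arctan(0.82934) ≈ 39.6702°, so α ≈ 79.3404°.

79.340°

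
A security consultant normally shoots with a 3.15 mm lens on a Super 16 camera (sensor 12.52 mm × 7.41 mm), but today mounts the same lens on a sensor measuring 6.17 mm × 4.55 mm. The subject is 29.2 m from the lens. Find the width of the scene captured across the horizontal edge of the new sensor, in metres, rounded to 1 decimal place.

57.2 m

The focal length stays 3.15 mm; the relevant sensor dimension is now w = 6.17 mm. Object distance dₒ = 29.2 m = 29200 mm.
Thin-lens field width W = w·(dₒ − f)/f = 6.17 × (29200 − 3.15)/3.15 ≈ 57188.751 mm = 57.1888 m.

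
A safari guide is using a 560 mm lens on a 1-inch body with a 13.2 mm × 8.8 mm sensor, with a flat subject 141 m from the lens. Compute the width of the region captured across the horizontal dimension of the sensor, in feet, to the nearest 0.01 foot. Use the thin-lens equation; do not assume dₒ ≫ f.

dₒ: 141 m = 141000 mm.
Similar triangles through the lens centre give W/dₒ = w/dᵢ; with 1/f = 1/dₒ + 1/dᵢ this gives W = w·(dₒ − f)/f.
W = 13.2 mm × (141000 − 560) / 560 = 13.2 × 250.7857 ≈ 3310.371 mm = 3310.371/304.8 ft = 10.8608 ft.

10.86 ft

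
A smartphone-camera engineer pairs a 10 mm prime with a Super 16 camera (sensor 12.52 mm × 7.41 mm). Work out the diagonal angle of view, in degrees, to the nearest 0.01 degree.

72.07°

Sensor diagonal = √(12.52² + 7.41²) = √211.6585 ≈ 14.5485 mm.
Angle of view α = 2·arctan(d/2f) with d = 14.5485 mm and f = 10 mm.
d/2f = 0.72742; arctan(0.72742) ≈ 36.0331°, so α ≈ 72.0661°.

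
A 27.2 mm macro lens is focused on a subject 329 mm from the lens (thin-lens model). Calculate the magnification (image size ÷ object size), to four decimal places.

0.0901×

Thin lens: 1/f = 1/dₒ + 1/dᵢ → 1/dᵢ = 1/27.2 − 1/329 = 0.0337252 mm⁻¹, so dᵢ ≈ 29.6514 mm.
Magnification m = dᵢ/dₒ = 29.6514/329 ≈ 0.09013.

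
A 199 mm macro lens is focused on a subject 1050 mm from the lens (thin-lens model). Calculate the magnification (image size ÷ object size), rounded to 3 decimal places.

Thin lens: 1/f = 1/dₒ + 1/dᵢ → 1/dᵢ = 1/199 − 1/1050 = 0.0040727 mm⁻¹, so dᵢ ≈ 245.5347 mm.
Magnification m = dᵢ/dₒ = 245.5347/1050 ≈ 0.23384.

0.234×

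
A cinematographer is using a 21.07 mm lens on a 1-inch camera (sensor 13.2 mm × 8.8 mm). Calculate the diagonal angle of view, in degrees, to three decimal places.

41.260°

Sensor diagonal = √(13.2² + 8.8²) = √251.6800 ≈ 15.8644 mm.
Angle of view α = 2·arctan(d/2f) with d = 15.8644 mm and f = 21.07 mm.
d/2f = 0.37647; arctan(0.37647) ≈ 20.6298°, so α ≈ 41.2597°.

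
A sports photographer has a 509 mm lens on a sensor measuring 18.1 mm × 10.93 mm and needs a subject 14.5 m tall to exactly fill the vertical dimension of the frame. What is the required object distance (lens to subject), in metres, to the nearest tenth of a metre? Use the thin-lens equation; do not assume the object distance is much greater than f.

675.8 m

W: 14.5 m = 14500 mm.
Magnification m = h/W = dᵢ/dₒ; combined with 1/f = 1/dₒ + 1/dᵢ this gives dₒ = f·(1 + W/h).
dₒ = 509 mm × (1 + 14500/10.93) = 509 × 1327.6240 ≈ 675760.601 mm = 675.761 m.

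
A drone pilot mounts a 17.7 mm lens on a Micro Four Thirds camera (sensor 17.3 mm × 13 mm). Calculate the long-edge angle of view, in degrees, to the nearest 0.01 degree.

52.09°

Angle of view α = 2·arctan(w/2f) with w = 17.3 mm and f = 17.7 mm.
w/2f = 0.48870; arctan(0.48870) ≈ 26.0448°, so α ≈ 52.0896°.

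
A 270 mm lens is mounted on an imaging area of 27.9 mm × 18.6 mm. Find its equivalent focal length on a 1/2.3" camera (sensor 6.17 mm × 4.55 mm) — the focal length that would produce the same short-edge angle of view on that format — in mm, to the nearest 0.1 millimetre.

Equal angle of view means equal height/f ratio, so f₂ = f₁ · (height₂/height₁) = 270 × 4.55/18.6.
f₂ = 270 × 0.24462 ≈ 66.048 mm.

66.0 mm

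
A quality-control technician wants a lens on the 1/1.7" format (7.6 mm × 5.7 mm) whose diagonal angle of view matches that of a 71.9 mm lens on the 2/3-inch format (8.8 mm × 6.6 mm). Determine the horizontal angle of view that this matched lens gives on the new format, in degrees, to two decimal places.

7.00°

Sensor diagonal = √(8.8² + 6.6²) = √121.0000 ≈ 11.0000 mm.
Sensor diagonal = √(7.6² + 5.7²) = √90.2500 ≈ 9.5000 mm.
Equal diagonal AOV ⇒ f₂ = f₁ · 9.5000/11.0000 = 71.9 × 0.86364 ≈ 62.0955 mm.
Horizontal AOV on the new format = 2·arctan(7.6 / (2 × 62.0955)) = 2·arctan(0.06120) ≈ 7.0038°.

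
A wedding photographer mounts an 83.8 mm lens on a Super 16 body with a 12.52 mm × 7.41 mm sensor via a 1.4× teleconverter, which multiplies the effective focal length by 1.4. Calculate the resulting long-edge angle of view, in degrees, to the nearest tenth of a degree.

Effective focal length f = 83.8 × 1.4 = 117.32 mm.
α = 2·arctan(12.52 / (2 × 117.32)) = 2·arctan(0.05336) ≈ 6.1086°.

6.1°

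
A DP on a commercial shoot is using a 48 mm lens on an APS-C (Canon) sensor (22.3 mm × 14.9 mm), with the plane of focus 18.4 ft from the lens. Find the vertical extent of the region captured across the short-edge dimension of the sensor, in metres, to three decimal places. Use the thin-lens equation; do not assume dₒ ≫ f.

1.726 m

dₒ: 18.4 ft × 304.8 mm/ft = 5608.32 mm.
Similar triangles through the lens centre give W/dₒ = h/dᵢ; with 1/f = 1/dₒ + 1/dᵢ this gives W = h·(dₒ − f)/f.
W = 14.9 mm × (5608.32 − 48) / 48 = 14.9 × 115.8400 ≈ 1726.016 mm = 1.72602 m.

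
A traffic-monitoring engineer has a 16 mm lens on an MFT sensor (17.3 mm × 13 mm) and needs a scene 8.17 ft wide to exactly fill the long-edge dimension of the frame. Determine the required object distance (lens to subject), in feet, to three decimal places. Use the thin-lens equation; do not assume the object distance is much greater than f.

7.609 ft

W: 8.17 ft × 304.8 mm/ft = 2490.22 mm.
Magnification m = w/W = dᵢ/dₒ; combined with 1/f = 1/dₒ + 1/dᵢ this gives dₒ = f·(1 + W/w).
dₒ = 16 mm × (1 + 2490.22/17.3) = 16 × 144.9431 ≈ 2319.090 mm = 2319.090/304.8 ft = 7.60856 ft.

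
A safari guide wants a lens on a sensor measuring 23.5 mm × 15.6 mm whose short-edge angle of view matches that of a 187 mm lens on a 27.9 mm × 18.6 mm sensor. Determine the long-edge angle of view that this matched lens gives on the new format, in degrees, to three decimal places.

8.569°

Equal short-edge AOV ⇒ f₂ = f₁ · 15.6/18.6 = 187 × 0.83871 ≈ 156.8387 mm.
Long-edge AOV on the new format = 2·arctan(23.5 / (2 × 156.8387)) = 2·arctan(0.07492) ≈ 8.5689°.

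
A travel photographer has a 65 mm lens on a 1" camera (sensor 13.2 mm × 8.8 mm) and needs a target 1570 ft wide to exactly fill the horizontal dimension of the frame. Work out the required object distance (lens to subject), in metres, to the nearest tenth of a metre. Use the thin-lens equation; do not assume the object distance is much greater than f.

2356.5 m

W: 1570 ft × 304.8 mm/ft = 478535.98 mm.
Magnification m = w/W = dᵢ/dₒ; combined with 1/f = 1/dₒ + 1/dᵢ this gives dₒ = f·(1 + W/w).
dₒ = 65 mm × (1 + 478536/13.2) = 65 × 36253.7261 ≈ 2356492.197 mm = 2356.49 m.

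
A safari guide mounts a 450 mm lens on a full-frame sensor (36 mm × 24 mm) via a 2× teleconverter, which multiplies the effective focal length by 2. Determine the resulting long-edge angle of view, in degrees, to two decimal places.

2.29°

Effective focal length f = 450 × 2 = 900 mm.
α = 2·arctan(36 / (2 × 900)) = 2·arctan(0.02000) ≈ 2.2915°.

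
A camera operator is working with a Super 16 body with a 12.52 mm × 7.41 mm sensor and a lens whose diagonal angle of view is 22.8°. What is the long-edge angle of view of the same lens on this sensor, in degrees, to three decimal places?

Sensor diagonal = √(12.52² + 7.41²) = √211.6585 ≈ 14.5485 mm.
From the diagonal AOV: f = 14.5485 / (2·tan(11.4°)) = 14.5485 / 0.40327 ≈ 36.0762 mm.
Long-edge AOV = 2·arctan(12.52 / (2 × 36.0762)) = 2·arctan(0.17352) ≈ 19.6881°.

19.688°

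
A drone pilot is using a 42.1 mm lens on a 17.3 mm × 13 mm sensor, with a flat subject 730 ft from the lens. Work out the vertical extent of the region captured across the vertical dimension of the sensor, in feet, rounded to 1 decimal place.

225.4 ft

dₒ: 730 ft × 304.8 mm/ft = 222503.99 mm.
Similar triangles through the lens centre give W/dₒ = h/dᵢ; with 1/f = 1/dₒ + 1/dᵢ this gives W = h·(dₒ − f)/f.
W = 13 mm × (222504 − 42.1) / 42.1 = 13 × 5284.1305 ≈ 68693.696 mm = 68693.696/304.8 ft = 225.373 ft.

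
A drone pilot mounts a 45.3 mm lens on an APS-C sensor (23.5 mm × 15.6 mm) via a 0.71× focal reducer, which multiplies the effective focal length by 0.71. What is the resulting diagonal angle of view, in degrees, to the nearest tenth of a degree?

47.4°

Effective focal length f = 45.3 × 0.71 = 32.163 mm.
Sensor diagonal = √(23.5² + 15.6²) = √795.6100 ≈ 28.2066 mm.
α = 2·arctan(28.207 / (2 × 32.163)) = 2·arctan(0.43849) ≈ 47.3543°.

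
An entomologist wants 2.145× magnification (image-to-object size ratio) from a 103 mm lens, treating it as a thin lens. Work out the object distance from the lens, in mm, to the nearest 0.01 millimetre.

With m = dᵢ/dₒ and 1/f = 1/dₒ + 1/dᵢ, substituting dᵢ = m·dₒ gives 1/f = (1 + 1/m)/dₒ, hence dₒ = f·(1 + 1/m).
dₒ = 103 × (1 + 1/2.145) = 103 × 1.46620 ≈ 151.019 mm.

151.02 mm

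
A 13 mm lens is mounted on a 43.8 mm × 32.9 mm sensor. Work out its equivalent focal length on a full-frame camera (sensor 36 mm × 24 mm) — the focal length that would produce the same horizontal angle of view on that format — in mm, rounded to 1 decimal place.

10.7 mm

Equal angle of view means equal width/f ratio, so f₂ = f₁ · (width₂/width₁) = 13 × 36/43.8.
f₂ = 13 × 0.82192 ≈ 10.685 mm.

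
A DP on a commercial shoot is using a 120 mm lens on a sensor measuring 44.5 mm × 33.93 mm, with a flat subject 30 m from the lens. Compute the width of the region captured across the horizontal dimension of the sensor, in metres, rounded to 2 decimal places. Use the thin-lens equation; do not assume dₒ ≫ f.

dₒ: 30 m = 30000 mm.
Similar triangles through the lens centre give W/dₒ = w/dᵢ; with 1/f = 1/dₒ + 1/dᵢ this gives W = w·(dₒ − f)/f.
W = 44.5 mm × (30000 − 120) / 120 = 44.5 × 249.0000 ≈ 11080.500 mm = 11.0805 m.

11.08 m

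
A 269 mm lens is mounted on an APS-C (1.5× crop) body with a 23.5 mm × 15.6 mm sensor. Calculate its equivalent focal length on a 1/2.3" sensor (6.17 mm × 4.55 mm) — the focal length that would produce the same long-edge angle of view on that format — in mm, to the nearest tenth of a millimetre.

70.6 mm

Equal angle of view means equal width/f ratio, so f₂ = f₁ · (width₂/width₁) = 269 × 6.17/23.5.
f₂ = 269 × 0.26255 ≈ 70.627 mm.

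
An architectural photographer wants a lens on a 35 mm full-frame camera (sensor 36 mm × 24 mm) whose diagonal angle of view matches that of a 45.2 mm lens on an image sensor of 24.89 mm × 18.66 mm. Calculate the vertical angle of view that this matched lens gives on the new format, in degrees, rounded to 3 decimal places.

Sensor diagonal = √(24.89² + 18.66²) = √967.7077 ≈ 31.1080 mm.
Sensor diagonal = √(36² + 24²) = √1872.0000 ≈ 43.2666 mm.
Equal diagonal AOV ⇒ f₂ = f₁ · 43.2666/31.1080 = 45.2 × 1.39085 ≈ 62.8665 mm.
Vertical AOV on the new format = 2·arctan(24 / (2 × 62.8665)) = 2·arctan(0.19088) ≈ 21.6133°.

21.613°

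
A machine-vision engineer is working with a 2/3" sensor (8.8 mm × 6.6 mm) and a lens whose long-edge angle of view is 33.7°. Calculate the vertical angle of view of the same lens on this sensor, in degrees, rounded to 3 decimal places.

From the long-edge AOV: f = 8.8 / (2·tan(16.85°)) = 8.8 / 0.60574 ≈ 14.5277 mm.
Vertical AOV = 2·arctan(6.6 / (2 × 14.5277)) = 2·arctan(0.22715) ≈ 25.5955°.

25.595°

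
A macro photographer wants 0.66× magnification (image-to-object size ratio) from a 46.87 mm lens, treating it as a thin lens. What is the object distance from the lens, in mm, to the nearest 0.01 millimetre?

With m = dᵢ/dₒ and 1/f = 1/dₒ + 1/dᵢ, substituting dᵢ = m·dₒ gives 1/f = (1 + 1/m)/dₒ, hence dₒ = f·(1 + 1/m).
dₒ = 46.87 × (1 + 1/0.66) = 46.87 × 2.51515 ≈ 117.885 mm.

117.89 mm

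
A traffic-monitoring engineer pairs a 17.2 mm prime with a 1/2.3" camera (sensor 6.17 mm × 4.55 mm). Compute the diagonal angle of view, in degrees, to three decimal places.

25.127°

Sensor diagonal = √(6.17² + 4.55²) = √58.7714 ≈ 7.6663 mm.
Angle of view α = 2·arctan(d/2f) with d = 7.6663 mm and f = 17.2 mm.
d/2f = 0.22286; arctan(0.22286) ≈ 12.5634°, so α ≈ 25.1268°.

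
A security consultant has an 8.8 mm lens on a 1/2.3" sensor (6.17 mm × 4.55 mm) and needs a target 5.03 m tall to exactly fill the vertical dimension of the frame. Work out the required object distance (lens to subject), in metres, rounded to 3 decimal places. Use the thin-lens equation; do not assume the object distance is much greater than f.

9.737 m

W: 5.03 m = 5030 mm.
Magnification m = h/W = dᵢ/dₒ; combined with 1/f = 1/dₒ + 1/dᵢ this gives dₒ = f·(1 + W/h).
dₒ = 8.8 mm × (1 + 5030/4.55) = 8.8 × 1106.4945 ≈ 9737.152 mm = 9.73715 m.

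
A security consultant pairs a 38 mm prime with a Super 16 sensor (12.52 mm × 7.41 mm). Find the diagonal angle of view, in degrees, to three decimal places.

21.674°

Sensor diagonal = √(12.52² + 7.41²) = √211.6585 ≈ 14.5485 mm.
Angle of view α = 2·arctan(d/2f) with d = 14.5485 mm and f = 38 mm.
d/2f = 0.19143; arctan(0.19143) ≈ 10.8369°, so α ≈ 21.6738°.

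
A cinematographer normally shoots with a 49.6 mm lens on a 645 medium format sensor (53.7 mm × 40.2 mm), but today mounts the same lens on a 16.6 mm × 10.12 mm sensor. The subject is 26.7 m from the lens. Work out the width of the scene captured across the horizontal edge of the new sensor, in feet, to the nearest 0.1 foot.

29.3 ft

The focal length stays 49.6 mm; the relevant sensor dimension is now w = 16.6 mm. Object distance dₒ = 26.7 m = 26700 mm.
Thin-lens field width W = w·(dₒ − f)/f = 16.6 × (26700 − 49.6)/49.6 ≈ 8919.287 mm = 8919.287/304.8 ft = 29.2628 ft.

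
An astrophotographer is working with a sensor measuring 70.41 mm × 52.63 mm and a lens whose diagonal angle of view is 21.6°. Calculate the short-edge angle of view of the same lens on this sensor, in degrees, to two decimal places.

13.03°

Sensor diagonal = √(70.41² + 52.63²) = √7727.4850 ≈ 87.9061 mm.
From the diagonal AOV: f = 87.9061 / (2·tan(10.8°)) = 87.9061 / 0.38152 ≈ 230.4100 mm.
Short-edge AOV = 2·arctan(52.63 / (2 × 230.4100)) = 2·arctan(0.11421) ≈ 13.0310°.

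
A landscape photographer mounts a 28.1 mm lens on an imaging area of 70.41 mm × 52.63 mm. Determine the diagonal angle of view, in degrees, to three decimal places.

Sensor diagonal = √(70.41² + 52.63²) = √7727.4850 ≈ 87.9061 mm.
Angle of view α = 2·arctan(d/2f) with d = 87.9061 mm and f = 28.1 mm.
d/2f = 1.56417; arctan(1.56417) ≈ 57.4085°, so α ≈ 114.8169°.

114.817°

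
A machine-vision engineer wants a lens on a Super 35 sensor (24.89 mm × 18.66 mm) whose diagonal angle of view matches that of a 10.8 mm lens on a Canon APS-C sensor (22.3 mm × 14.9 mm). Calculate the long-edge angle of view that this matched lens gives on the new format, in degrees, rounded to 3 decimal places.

89.625°

Sensor diagonal = √(22.3² + 14.9²) = √719.3000 ≈ 26.8198 mm.
Sensor diagonal = √(24.89² + 18.66²) = √967.7077 ≈ 31.1080 mm.
Equal diagonal AOV ⇒ f₂ = f₁ · 31.1080/26.8198 = 10.8 × 1.15989 ≈ 12.5268 mm.
Long-edge AOV on the new format = 2·arctan(24.89 / (2 × 12.5268)) = 2·arctan(0.99347) ≈ 89.6245°.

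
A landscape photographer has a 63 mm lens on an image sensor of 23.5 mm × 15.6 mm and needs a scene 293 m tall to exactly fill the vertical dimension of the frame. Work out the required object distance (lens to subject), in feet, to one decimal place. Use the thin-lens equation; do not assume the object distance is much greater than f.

3882.3 ft

W: 293 m = 293000 mm.
Magnification m = h/W = dᵢ/dₒ; combined with 1/f = 1/dₒ + 1/dᵢ this gives dₒ = f·(1 + W/h).
dₒ = 63 mm × (1 + 293000/15.6) = 63 × 18783.0513 ≈ 1183332.231 mm = 1183332.231/304.8 ft = 3882.32 ft.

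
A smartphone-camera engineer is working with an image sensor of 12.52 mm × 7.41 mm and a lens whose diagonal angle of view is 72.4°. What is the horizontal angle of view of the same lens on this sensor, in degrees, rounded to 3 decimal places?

64.409°

Sensor diagonal = √(12.52² + 7.41²) = √211.6585 ≈ 14.5485 mm.
From the diagonal AOV: f = 14.5485 / (2·tan(36.2°)) = 14.5485 / 1.46378 ≈ 9.9390 mm.
Horizontal AOV = 2·arctan(12.52 / (2 × 9.9390)) = 2·arctan(0.62984) ≈ 64.4089°.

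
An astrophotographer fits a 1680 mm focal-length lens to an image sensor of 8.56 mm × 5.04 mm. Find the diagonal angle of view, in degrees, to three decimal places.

0.339°

Sensor diagonal = √(8.56² + 5.04²) = √98.6752 ≈ 9.9335 mm.
Angle of view α = 2·arctan(d/2f) with d = 9.9335 mm and f = 1680 mm.
d/2f = 0.00296; arctan(0.00296) ≈ 0.1694°, so α ≈ 0.3388°.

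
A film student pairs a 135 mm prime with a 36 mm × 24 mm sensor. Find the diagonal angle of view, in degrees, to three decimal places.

Sensor diagonal = √(36² + 24²) = √1872.0000 ≈ 43.2666 mm.
Angle of view α = 2·arctan(d/2f) with d = 43.2666 mm and f = 135 mm.
d/2f = 0.16025; arctan(0.16025) ≈ 9.1041°, so α ≈ 18.2081°.

18.208°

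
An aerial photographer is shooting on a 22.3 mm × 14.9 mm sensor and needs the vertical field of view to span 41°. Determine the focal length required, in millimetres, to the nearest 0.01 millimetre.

19.93 mm

From α = 2·arctan(h/2f) we get f = h / (2·tan(α/2)).
With h = 14.9 mm and α/2 = 20.5°, tan(α/2) ≈ 0.37388, so f ≈ 14.9 / 0.74777 ≈ 19.9259 mm.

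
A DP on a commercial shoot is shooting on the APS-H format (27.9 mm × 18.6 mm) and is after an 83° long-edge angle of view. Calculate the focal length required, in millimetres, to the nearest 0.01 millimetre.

From α = 2·arctan(w/2f) we get f = w / (2·tan(α/2)).
With w = 27.9 mm and α/2 = 41.5°, tan(α/2) ≈ 0.88473, so f ≈ 27.9 / 1.76945 ≈ 15.7676 mm.

15.77 mm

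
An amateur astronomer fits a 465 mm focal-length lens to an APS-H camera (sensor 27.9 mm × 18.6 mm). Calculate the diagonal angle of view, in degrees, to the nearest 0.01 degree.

4.13°

Sensor diagonal = √(27.9² + 18.6²) = √1124.3700 ≈ 33.5316 mm.
Angle of view α = 2·arctan(d/2f) with d = 33.5316 mm and f = 465 mm.
d/2f = 0.03606; arctan(0.03606) ≈ 2.0649°, so α ≈ 4.1299°.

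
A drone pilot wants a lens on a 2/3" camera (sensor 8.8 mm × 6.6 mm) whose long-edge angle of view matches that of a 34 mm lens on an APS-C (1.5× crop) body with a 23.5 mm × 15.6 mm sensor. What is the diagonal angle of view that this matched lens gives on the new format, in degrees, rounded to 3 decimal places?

46.727°

Equal long-edge AOV ⇒ f₂ = f₁ · 8.8/23.5 = 34 × 0.37447 ≈ 12.7319 mm.
Sensor diagonal = √(8.8² + 6.6²) = √121.0000 ≈ 11.0000 mm.
Diagonal AOV on the new format = 2·arctan(11.0000 / (2 × 12.7319)) = 2·arctan(0.43199) ≈ 46.7273°.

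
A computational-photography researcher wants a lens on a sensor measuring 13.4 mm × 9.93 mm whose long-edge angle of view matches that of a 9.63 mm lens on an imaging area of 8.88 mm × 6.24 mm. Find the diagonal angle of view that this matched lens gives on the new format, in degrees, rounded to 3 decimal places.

59.699°

Equal long-edge AOV ⇒ f₂ = f₁ · 13.4/8.88 = 9.63 × 1.50901 ≈ 14.5318 mm.
Sensor diagonal = √(13.4² + 9.93²) = √278.1649 ≈ 16.6783 mm.
Diagonal AOV on the new format = 2·arctan(16.6783 / (2 × 14.5318)) = 2·arctan(0.57386) ≈ 59.6992°.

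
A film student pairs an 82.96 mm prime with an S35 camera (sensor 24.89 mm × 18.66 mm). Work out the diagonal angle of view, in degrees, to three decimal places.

21.238°

Sensor diagonal = √(24.89² + 18.66²) = √967.7077 ≈ 31.1080 mm.
Angle of view α = 2·arctan(d/2f) with d = 31.1080 mm and f = 82.96 mm.
d/2f = 0.18749; arctan(0.18749) ≈ 10.6190°, so α ≈ 21.2380°.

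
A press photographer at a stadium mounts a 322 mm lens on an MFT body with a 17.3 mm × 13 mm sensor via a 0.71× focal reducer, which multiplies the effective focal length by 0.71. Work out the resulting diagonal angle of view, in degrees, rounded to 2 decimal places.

Effective focal length f = 322 × 0.71 = 228.62 mm.
Sensor diagonal = √(17.3² + 13²) = √468.2900 ≈ 21.6400 mm.
α = 2·arctan(21.640 / (2 × 228.62)) = 2·arctan(0.04733) ≈ 5.4193°.

5.42°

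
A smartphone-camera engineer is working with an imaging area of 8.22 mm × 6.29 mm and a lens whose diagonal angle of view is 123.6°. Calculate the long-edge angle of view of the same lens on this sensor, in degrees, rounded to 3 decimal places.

111.948°

Sensor diagonal = √(8.22² + 6.29²) = √107.1325 ≈ 10.3505 mm.
From the diagonal AOV: f = 10.3505 / (2·tan(61.8°)) = 10.3505 / 3.72998 ≈ 2.7749 mm.
Long-edge AOV = 2·arctan(8.22 / (2 × 2.7749)) = 2·arctan(1.48111) ≈ 111.9481°.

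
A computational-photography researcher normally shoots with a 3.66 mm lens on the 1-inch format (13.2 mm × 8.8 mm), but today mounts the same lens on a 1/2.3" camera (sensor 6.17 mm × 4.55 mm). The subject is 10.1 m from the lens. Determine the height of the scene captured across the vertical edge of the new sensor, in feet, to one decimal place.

41.2 ft

The focal length stays 3.66 mm; the relevant sensor dimension is now h = 4.55 mm. Object distance dₒ = 10.1 m = 10100 mm.
Thin-lens field height W = h·(dₒ − f)/f = 4.55 × (10100 − 3.66)/3.66 ≈ 12551.461 mm = 12551.461/304.8 ft = 41.1793 ft.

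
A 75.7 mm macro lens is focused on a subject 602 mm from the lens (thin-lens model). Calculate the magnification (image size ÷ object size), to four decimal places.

0.1438×

Thin lens: 1/f = 1/dₒ + 1/dᵢ → 1/dᵢ = 1/75.7 − 1/602 = 0.0115489 mm⁻¹, so dᵢ ≈ 86.5883 mm.
Magnification m = dᵢ/dₒ = 86.5883/602 ≈ 0.14383.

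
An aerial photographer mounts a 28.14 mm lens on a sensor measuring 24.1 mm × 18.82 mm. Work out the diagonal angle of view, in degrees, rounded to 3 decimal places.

57.032°

Sensor diagonal = √(24.1² + 18.82²) = √935.0024 ≈ 30.5778 mm.
Angle of view α = 2·arctan(d/2f) with d = 30.5778 mm and f = 28.14 mm.
d/2f = 0.54332; arctan(0.54332) ≈ 28.5159°, so α ≈ 57.0319°.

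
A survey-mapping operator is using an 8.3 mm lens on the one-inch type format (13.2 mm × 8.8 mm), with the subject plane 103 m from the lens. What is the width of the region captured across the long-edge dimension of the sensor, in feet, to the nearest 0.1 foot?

dₒ: 103 m = 103000 mm.
Similar triangles through the lens centre give W/dₒ = w/dᵢ; with 1/f = 1/dₒ + 1/dᵢ this gives W = w·(dₒ − f)/f.
W = 13.2 mm × (103000 − 8.3) / 8.3 = 13.2 × 12408.6386 ≈ 163794.029 mm = 163794.029/304.8 ft = 537.382 ft.

537.4 ft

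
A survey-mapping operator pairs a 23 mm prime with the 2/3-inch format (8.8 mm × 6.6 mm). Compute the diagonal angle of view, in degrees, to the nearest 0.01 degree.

26.90°

Sensor diagonal = √(8.8² + 6.6²) = √121.0000 ≈ 11.0000 mm.
Angle of view α = 2·arctan(d/2f) with d = 11.0000 mm and f = 23 mm.
d/2f = 0.23913; arctan(0.23913) ≈ 13.4486°, so α ≈ 26.8972°.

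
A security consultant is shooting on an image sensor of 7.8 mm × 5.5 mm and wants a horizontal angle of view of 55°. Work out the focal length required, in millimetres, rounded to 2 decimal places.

7.49 mm

From α = 2·arctan(w/2f) we get f = w / (2·tan(α/2)).
With w = 7.8 mm and α/2 = 27.5°, tan(α/2) ≈ 0.52057, so f ≈ 7.8 / 1.04113 ≈ 7.4918 mm.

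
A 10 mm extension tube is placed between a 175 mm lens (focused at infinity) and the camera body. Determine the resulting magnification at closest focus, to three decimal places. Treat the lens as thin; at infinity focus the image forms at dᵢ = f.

0.057×

The tube moves the image plane from f to f + e, so dᵢ = 175 + 10 = 185 mm. Focus is achieved when 1/f = 1/dₒ + 1/dᵢ, giving dₒ = 1/(1/f − 1/(f+e)).
Magnification m = dᵢ/dₒ = (f+e)·(1/f − 1/(f+e)) = e/f = 10/175 ≈ 0.0571.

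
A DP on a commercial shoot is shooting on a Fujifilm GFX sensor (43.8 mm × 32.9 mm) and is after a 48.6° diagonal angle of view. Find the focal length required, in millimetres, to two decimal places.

60.66 mm

Sensor diagonal = √(43.8² + 32.9²) = √3000.8500 ≈ 54.7800 mm.
From α = 2·arctan(d/2f) we get f = d / (2·tan(α/2)).
With d = 54.7800 mm and α/2 = 24.3°, tan(α/2) ≈ 0.45152, so f ≈ 54.7800 / 0.90303 ≈ 60.6621 mm.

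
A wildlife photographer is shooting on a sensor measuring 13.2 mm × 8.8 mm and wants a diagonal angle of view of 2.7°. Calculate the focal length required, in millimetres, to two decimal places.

Sensor diagonal = √(13.2² + 8.8²) = √251.6800 ≈ 15.8644 mm.
From α = 2·arctan(d/2f) we get f = d / (2·tan(α/2)).
With d = 15.8644 mm and α/2 = 1.35°, tan(α/2) ≈ 0.02357, so f ≈ 15.8644 / 0.04713 ≈ 336.5913 mm.

336.59 mm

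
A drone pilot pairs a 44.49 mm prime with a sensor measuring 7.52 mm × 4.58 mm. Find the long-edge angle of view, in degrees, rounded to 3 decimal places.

9.662°

Angle of view α = 2·arctan(w/2f) with w = 7.52 mm and f = 44.49 mm.
w/2f = 0.08451; arctan(0.08451) ≈ 4.8308°, so α ≈ 9.6616°.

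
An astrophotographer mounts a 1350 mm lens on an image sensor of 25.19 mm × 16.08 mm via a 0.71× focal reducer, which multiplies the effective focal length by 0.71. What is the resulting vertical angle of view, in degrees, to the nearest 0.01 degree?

0.96°

Effective focal length f = 1350 × 0.71 = 958.5 mm.
α = 2·arctan(16.08 / (2 × 958.5)) = 2·arctan(0.00839) ≈ 0.9612°.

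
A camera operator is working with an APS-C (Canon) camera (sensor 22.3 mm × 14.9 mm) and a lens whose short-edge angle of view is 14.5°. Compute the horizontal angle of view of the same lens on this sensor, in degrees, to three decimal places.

From the short-edge AOV: f = 14.9 / (2·tan(7.25°)) = 14.9 / 0.25443 ≈ 58.5618 mm.
Horizontal AOV = 2·arctan(22.3 / (2 × 58.5618)) = 2·arctan(0.19040) ≈ 21.5599°.

21.560°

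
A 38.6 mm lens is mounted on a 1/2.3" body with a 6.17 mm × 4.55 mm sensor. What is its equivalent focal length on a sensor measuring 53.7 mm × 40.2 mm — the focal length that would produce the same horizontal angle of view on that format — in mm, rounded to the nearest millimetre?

Equal angle of view means equal width/f ratio, so f₂ = f₁ · (width₂/width₁) = 38.6 × 53.7/6.17.
f₂ = 38.6 × 8.70340 ≈ 335.951 mm.

336 mm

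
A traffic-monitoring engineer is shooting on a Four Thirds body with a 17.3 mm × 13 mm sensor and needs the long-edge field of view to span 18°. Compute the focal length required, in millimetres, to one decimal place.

54.6 mm

From α = 2·arctan(w/2f) we get f = w / (2·tan(α/2)).
With w = 17.3 mm and α/2 = 9°, tan(α/2) ≈ 0.15838, so f ≈ 17.3 / 0.31677 ≈ 54.6140 mm.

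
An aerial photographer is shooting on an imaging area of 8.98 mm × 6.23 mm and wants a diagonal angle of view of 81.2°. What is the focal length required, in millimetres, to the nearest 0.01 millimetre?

6.38 mm

Sensor diagonal = √(8.98² + 6.23²) = √119.4533 ≈ 10.9295 mm.
From α = 2·arctan(d/2f) we get f = d / (2·tan(α/2)).
With d = 10.9295 mm and α/2 = 40.6°, tan(α/2) ≈ 0.85710, so f ≈ 10.9295 / 1.71421 ≈ 6.3758 mm.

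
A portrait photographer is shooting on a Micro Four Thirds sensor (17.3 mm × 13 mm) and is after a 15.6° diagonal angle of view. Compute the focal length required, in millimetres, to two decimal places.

Sensor diagonal = √(17.3² + 13²) = √468.2900 ≈ 21.6400 mm.
From α = 2·arctan(d/2f) we get f = d / (2·tan(α/2)).
With d = 21.6400 mm and α/2 = 7.8°, tan(α/2) ≈ 0.13698, so f ≈ 21.6400 / 0.27397 ≈ 78.9880 mm.

78.99 mm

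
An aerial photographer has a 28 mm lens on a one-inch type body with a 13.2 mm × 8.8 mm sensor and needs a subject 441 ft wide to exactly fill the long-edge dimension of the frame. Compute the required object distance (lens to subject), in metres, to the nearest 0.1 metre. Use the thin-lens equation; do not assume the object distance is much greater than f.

285.2 m

W: 441 ft × 304.8 mm/ft = 134416.80 mm.
Magnification m = w/W = dᵢ/dₒ; combined with 1/f = 1/dₒ + 1/dᵢ this gives dₒ = f·(1 + W/w).
dₒ = 28 mm × (1 + 134417/13.2) = 28 × 10184.0906 ≈ 285154.536 mm = 285.155 m.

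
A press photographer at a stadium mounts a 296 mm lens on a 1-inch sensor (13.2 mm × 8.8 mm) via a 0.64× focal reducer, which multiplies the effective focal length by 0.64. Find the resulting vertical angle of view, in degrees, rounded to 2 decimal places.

Effective focal length f = 296 × 0.64 = 189.44 mm.
α = 2·arctan(8.8 / (2 × 189.44)) = 2·arctan(0.02323) ≈ 2.6611°.

2.66°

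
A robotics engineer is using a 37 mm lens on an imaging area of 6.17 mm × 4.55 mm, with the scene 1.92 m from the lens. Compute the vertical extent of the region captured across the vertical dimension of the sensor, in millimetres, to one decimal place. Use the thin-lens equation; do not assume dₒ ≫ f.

dₒ: 1.92 m = 1920 mm.
Similar triangles through the lens centre give W/dₒ = h/dᵢ; with 1/f = 1/dₒ + 1/dᵢ this gives W = h·(dₒ − f)/f.
W = 4.55 mm × (1920 − 37) / 37 = 4.55 × 50.8919 ≈ 231.558 mm.

231.6 mm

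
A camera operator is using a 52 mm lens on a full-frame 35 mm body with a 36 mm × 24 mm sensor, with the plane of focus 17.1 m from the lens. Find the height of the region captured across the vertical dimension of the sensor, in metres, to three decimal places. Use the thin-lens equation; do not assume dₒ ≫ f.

dₒ: 17.1 m = 17100 mm.
Similar triangles through the lens centre give W/dₒ = h/dᵢ; with 1/f = 1/dₒ + 1/dᵢ this gives W = h·(dₒ − f)/f.
W = 24 mm × (17100 − 52) / 52 = 24 × 327.8462 ≈ 7868.308 mm = 7.86831 m.

7.868 m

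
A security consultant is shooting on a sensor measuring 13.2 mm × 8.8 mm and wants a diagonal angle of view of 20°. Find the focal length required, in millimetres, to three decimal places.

Sensor diagonal = √(13.2² + 8.8²) = √251.6800 ≈ 15.8644 mm.
From α = 2·arctan(d/2f) we get f = d / (2·tan(α/2)).
With d = 15.8644 mm and α/2 = 10°, tan(α/2) ≈ 0.17633, so f ≈ 15.8644 / 0.35265 ≈ 44.9858 mm.

44.986 mm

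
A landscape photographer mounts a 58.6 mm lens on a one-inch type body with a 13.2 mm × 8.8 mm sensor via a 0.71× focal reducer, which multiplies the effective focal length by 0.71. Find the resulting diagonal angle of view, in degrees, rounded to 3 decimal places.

Effective focal length f = 58.6 × 0.71 = 41.606 mm.
Sensor diagonal = √(13.2² + 8.8²) = √251.6800 ≈ 15.8644 mm.
α = 2·arctan(15.864 / (2 × 41.606)) = 2·arctan(0.19065) ≈ 21.5879°.

21.588°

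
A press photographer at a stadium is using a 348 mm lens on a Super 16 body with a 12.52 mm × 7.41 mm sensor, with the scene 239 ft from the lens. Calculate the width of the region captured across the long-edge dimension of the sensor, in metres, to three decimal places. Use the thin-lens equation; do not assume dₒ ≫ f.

dₒ: 239 ft × 304.8 mm/ft = 72847.20 mm.
Similar triangles through the lens centre give W/dₒ = w/dᵢ; with 1/f = 1/dₒ + 1/dᵢ this gives W = w·(dₒ − f)/f.
W = 12.52 mm × (72847.2 − 348) / 348 = 12.52 × 208.3310 ≈ 2608.304 mm = 2.6083 m.

2.608 m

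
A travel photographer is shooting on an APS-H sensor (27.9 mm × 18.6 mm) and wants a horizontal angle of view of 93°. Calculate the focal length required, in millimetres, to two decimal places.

From α = 2·arctan(w/2f) we get f = w / (2·tan(α/2)).
With w = 27.9 mm and α/2 = 46.5°, tan(α/2) ≈ 1.05378, so f ≈ 27.9 / 2.10756 ≈ 13.2381 mm.

13.24 mm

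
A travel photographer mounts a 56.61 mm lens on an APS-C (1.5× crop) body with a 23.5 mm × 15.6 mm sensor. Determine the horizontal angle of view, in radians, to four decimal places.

Angle of view α = 2·arctan(w/2f) with w = 23.5 mm and f = 56.61 mm.
w/2f = 0.20756; arctan(0.20756) ≈ 0.2047 rad, so α ≈ 0.4093 rad.

0.4093 rad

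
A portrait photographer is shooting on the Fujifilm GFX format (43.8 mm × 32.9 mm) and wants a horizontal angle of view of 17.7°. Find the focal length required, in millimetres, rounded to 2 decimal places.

From α = 2·arctan(w/2f) we get f = w / (2·tan(α/2)).
With w = 43.8 mm and α/2 = 8.85°, tan(α/2) ≈ 0.15570, so f ≈ 43.8 / 0.31140 ≈ 140.6534 mm.

140.65 mm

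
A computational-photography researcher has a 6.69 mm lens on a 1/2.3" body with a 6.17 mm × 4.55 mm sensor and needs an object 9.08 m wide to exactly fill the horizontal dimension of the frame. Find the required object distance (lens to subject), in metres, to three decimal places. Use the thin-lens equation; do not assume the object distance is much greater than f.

W: 9.08 m = 9080 mm.
Magnification m = w/W = dᵢ/dₒ; combined with 1/f = 1/dₒ + 1/dᵢ this gives dₒ = f·(1 + W/w).
dₒ = 6.69 mm × (1 + 9080/6.17) = 6.69 × 1472.6370 ≈ 9851.941 mm = 9.85194 m.

9.852 m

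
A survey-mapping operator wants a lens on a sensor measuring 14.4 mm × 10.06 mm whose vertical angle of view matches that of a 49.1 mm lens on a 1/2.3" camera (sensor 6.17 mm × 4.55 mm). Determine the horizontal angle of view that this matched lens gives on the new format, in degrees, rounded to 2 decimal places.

7.59°

Equal vertical AOV ⇒ f₂ = f₁ · 10.06/4.55 = 49.1 × 2.21099 ≈ 108.5596 mm.
Horizontal AOV on the new format = 2·arctan(14.4 / (2 × 108.5596)) = 2·arctan(0.06632) ≈ 7.5889°.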